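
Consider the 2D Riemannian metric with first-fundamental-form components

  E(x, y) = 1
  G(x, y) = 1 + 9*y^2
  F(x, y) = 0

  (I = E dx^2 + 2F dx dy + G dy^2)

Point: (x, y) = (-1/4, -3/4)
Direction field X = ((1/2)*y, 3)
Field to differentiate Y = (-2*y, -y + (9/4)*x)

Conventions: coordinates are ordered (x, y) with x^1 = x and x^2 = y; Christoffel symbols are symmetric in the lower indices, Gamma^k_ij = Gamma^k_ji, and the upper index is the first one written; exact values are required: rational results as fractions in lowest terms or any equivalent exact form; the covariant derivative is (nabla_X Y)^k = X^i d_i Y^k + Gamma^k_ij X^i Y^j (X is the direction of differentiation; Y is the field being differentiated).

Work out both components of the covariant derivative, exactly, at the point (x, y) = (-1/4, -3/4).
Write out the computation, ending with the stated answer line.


E = 1, F = 0, G = 97/16 at the point
E_x = 0, E_y = 0, F_x = 0, F_y = 0, G_x = 0, G_y = -27/2
EG - F^2 = 97/16;  g^inv = (16/97) * [[97/16, 0], [0, 1]]
first-kind symbols [ij,l] = (1/2)(d_i g_jl + d_j g_il - d_l g_ij): [xx,x] = E_x/2 = 0, [xx,y] = F_x - E_y/2 = 0, [xy,x] = E_y/2 = 0, [xy,y] = G_x/2 = 0, [yy,x] = F_y - G_x/2 = 0, [yy,y] = G_y/2 = -27/4
Gamma^x_ij = (G*[ij,x] - F*[ij,y])/(EG - F^2), Gamma^y_ij = (E*[ij,y] - F*[ij,x])/(EG - F^2)
Gamma_xxx = 0, Gamma_xxy = 0, Gamma_xyy = 0, Gamma_yxx = 0, Gamma_yxy = 0, Gamma_yyy = -108/97
X = (-3/8, 3), Y = (3/2, 3/16) at the point

Answer: (nabla_X Y)^x = -6, (nabla_X Y)^y = -13875/3104


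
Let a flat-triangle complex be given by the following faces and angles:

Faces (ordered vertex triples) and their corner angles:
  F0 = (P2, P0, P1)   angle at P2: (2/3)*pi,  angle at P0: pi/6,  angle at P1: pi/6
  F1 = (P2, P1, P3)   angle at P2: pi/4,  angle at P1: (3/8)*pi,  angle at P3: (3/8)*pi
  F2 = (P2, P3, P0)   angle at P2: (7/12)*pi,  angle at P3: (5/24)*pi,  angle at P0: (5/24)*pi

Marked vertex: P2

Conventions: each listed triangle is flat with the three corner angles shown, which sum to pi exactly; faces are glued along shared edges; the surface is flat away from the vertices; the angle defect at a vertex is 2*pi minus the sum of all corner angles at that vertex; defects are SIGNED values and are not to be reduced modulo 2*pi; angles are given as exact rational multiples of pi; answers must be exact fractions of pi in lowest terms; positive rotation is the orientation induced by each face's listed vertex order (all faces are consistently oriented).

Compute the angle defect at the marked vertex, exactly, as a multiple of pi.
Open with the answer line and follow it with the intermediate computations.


Answer: defect(P2) = pi/2

Sum of corner angles at P2: (3/2)*pi
defect = 2*pi - (3/2)*pi


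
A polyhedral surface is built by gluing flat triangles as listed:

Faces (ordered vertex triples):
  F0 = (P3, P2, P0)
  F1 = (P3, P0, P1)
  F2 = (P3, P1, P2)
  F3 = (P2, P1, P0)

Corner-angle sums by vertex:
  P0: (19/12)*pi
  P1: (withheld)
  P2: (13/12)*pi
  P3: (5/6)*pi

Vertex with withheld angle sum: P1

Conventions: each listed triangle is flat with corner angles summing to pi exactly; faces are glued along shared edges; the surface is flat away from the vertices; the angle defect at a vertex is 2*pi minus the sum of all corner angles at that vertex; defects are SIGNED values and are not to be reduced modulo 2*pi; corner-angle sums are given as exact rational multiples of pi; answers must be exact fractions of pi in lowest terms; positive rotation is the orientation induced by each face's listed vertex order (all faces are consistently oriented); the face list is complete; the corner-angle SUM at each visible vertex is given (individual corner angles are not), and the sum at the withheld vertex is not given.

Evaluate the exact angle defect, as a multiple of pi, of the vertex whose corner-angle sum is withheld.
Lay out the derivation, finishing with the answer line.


V = 4, E = 6, F = 4; chi = V - E + F = 2
Gauss-Bonnet: total defect = 2*pi*chi = 4*pi; visible defects sum to (5/2)*pi

Answer: defect(P1) = (3/2)*pi


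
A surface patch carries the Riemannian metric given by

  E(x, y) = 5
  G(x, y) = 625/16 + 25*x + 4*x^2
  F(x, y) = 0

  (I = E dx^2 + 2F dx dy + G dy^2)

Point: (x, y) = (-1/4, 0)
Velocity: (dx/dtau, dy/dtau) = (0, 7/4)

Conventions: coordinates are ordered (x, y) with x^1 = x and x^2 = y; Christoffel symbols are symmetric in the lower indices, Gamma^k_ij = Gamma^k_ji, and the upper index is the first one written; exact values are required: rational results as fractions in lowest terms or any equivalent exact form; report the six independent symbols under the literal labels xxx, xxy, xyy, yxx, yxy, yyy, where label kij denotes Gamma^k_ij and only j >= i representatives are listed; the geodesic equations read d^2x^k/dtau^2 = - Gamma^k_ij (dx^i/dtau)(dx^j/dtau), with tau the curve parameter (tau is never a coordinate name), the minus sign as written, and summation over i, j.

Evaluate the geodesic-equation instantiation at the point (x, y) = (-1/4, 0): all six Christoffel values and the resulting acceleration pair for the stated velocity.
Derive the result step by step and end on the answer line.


E = 5, F = 0, G = 529/16 at the point
E_x = 0, E_y = 0, F_x = 0, F_y = 0, G_x = 23, G_y = 0
EG - F^2 = 2645/16;  g^inv = (16/2645) * [[529/16, 0], [0, 5]]
first-kind symbols [ij,l] = (1/2)(d_i g_jl + d_j g_il - d_l g_ij): [xx,x] = E_x/2 = 0, [xx,y] = F_x - E_y/2 = 0, [xy,x] = E_y/2 = 0, [xy,y] = G_x/2 = 23/2, [yy,x] = F_y - G_x/2 = -23/2, [yy,y] = G_y/2 = 0
Gamma^x_ij = (G*[ij,x] - F*[ij,y])/(EG - F^2), Gamma^y_ij = (E*[ij,y] - F*[ij,x])/(EG - F^2)
Gamma_xxx = 0, Gamma_xxy = 0, Gamma_xyy = -23/10, Gamma_yxx = 0, Gamma_yxy = 8/23, Gamma_yyy = 0
d^2x/dtau^2 = -(Gamma_xxx*(0)^2 + 2*Gamma_xxy*(0)*(7/4) + Gamma_xyy*(7/4)^2) = 1127/160
d^2y/dtau^2 = -(Gamma_yxx*(0)^2 + 2*Gamma_yxy*(0)*(7/4) + Gamma_yyy*(7/4)^2) = 0

Answer: Gamma_xxx = 0, Gamma_xxy = 0, Gamma_xyy = -23/10, Gamma_yxx = 0, Gamma_yxy = 8/23, Gamma_yyy = 0; accelerations (d^2x/dtau^2, d^2y/dtau^2) = (1127/160, 0)


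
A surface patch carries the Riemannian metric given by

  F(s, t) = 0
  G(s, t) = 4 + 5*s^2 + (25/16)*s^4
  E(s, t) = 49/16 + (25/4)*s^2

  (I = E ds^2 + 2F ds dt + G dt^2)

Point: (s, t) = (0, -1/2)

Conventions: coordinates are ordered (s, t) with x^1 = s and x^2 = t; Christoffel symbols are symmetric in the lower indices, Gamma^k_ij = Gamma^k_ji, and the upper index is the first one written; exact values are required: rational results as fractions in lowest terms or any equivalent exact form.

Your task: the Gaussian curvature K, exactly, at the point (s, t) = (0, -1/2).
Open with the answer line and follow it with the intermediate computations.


Answer: K = -20/49

E = 49/16, F = 0, G = 4, EG - F^2 = 49/4 at the point
E_s = 0, E_t = 0, F_s = 0, F_t = 0, G_s = 0, G_t = 0
E_tt = 0, F_st = 0, G_ss = 10
Using the Brioschi determinant formula for K from the metric derivatives:
M1 = [[-E_tt/2 + F_st - G_ss/2, E_s/2, F_s - E_t/2], [F_t - G_s/2, E, F], [G_t/2, F, G]] = [[-5, 0, 0], [0, 49/16, 0], [0, 0, 4]]; det M1 = -245/4
M2 = [[0, E_t/2, G_s/2], [E_t/2, E, F], [G_s/2, F, G]] = [[0, 0, 0], [0, 49/16, 0], [0, 0, 4]]; det M2 = 0
det M1 - det M2 = -245/4; K = -245/4 / (49/4)^2 = -20/49


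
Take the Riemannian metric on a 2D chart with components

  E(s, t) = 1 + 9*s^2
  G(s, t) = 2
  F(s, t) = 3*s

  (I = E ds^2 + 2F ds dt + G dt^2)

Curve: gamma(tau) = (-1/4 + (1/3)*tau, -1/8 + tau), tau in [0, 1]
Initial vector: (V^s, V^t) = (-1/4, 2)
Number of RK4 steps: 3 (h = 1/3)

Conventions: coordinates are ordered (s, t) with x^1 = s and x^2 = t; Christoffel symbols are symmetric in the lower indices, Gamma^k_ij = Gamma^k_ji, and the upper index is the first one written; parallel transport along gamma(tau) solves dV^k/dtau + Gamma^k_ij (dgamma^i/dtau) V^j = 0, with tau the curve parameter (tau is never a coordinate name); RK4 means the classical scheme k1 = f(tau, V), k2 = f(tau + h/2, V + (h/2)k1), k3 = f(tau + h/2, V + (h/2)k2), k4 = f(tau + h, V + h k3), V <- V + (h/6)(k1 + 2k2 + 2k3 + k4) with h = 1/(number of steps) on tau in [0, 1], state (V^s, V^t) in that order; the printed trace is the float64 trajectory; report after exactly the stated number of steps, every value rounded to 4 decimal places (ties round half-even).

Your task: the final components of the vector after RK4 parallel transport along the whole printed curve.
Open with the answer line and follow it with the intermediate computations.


Answer: V^s = -0.2787, V^t = 2.1286

gamma'(tau) = (1/3, 1); f(tau, V)^k = -Gamma^k_ij(gamma(tau)) gamma'^i(tau) V^j; h = 1/3; intermediate values shown to 6 dp
curve data and Christoffel symbols at the stage parameters:
  tau = 0.000000: gamma = (-0.250000, -0.125000), gamma' = (0.333333, 1.000000); Gamma_sss = -0.878049, Gamma_sst = 0.000000, Gamma_stt = 0.000000, Gamma_tss = 1.170732, Gamma_tst = 0.000000, Gamma_ttt = 0.000000
  tau = 0.166667: gamma = (-0.194444, 0.041667), gamma' = (0.333333, 1.000000); Gamma_sss = -0.747774, Gamma_sst = 0.000000, Gamma_stt = 0.000000, Gamma_tss = 1.281899, Gamma_tst = 0.000000, Gamma_ttt = 0.000000
  tau = 0.333333: gamma = (-0.138889, 0.208333), gamma' = (0.333333, 1.000000); Gamma_sss = -0.575080, Gamma_sst = 0.000000, Gamma_stt = 0.000000, Gamma_tss = 1.380192, Gamma_tst = 0.000000, Gamma_ttt = 0.000000
  tau = 0.500000: gamma = (-0.083333, 0.375000), gamma' = (0.333333, 1.000000); Gamma_sss = -0.363636, Gamma_sst = 0.000000, Gamma_stt = 0.000000, Gamma_tss = 1.454545, Gamma_tst = 0.000000, Gamma_ttt = 0.000000
  tau = 0.666667: gamma = (-0.027778, 0.541667), gamma' = (0.333333, 1.000000); Gamma_sss = -0.124567, Gamma_sst = 0.000000, Gamma_stt = 0.000000, Gamma_tss = 1.494810, Gamma_tst = 0.000000, Gamma_ttt = 0.000000
  tau = 0.833333: gamma = (0.027778, 0.708333), gamma' = (0.333333, 1.000000); Gamma_sss = 0.124567, Gamma_sst = 0.000000, Gamma_stt = 0.000000, Gamma_tss = 1.494810, Gamma_tst = 0.000000, Gamma_ttt = 0.000000
  tau = 1.000000: gamma = (0.083333, 0.875000), gamma' = (0.333333, 1.000000); Gamma_sss = 0.363636, Gamma_sst = 0.000000, Gamma_stt = 0.000000, Gamma_tss = 1.454545, Gamma_tst = 0.000000, Gamma_ttt = 0.000000
step 0: V^s = -0.2500, V^t = 2.0000
step 1: k1 = (-0.073171, 0.097561), k2 = (-0.065354, 0.112036), k3 = (-0.065030, 0.111479), k4 = (-0.052079, 0.124989); V <- V + (h/6)(k1 + 2k2 + 2k3 + k4): V^s = -0.2714, V^t = 2.0372
step 2: k1 = (-0.052034, 0.124882), k2 = (-0.033954, 0.135815), k3 = (-0.033588, 0.134354), k4 = (-0.011736, 0.140832); V <- V + (h/6)(k1 + 2k2 + 2k3 + k4): V^s = -0.2825, V^t = 2.0820
step 3: k1 = (-0.011730, 0.140758), k2 = (0.011811, 0.141732), k3 = (0.011648, 0.139777), k4 = (0.033771, 0.135084); V <- V + (h/6)(k1 + 2k2 + 2k3 + k4): V^s = -0.2787, V^t = 2.1286


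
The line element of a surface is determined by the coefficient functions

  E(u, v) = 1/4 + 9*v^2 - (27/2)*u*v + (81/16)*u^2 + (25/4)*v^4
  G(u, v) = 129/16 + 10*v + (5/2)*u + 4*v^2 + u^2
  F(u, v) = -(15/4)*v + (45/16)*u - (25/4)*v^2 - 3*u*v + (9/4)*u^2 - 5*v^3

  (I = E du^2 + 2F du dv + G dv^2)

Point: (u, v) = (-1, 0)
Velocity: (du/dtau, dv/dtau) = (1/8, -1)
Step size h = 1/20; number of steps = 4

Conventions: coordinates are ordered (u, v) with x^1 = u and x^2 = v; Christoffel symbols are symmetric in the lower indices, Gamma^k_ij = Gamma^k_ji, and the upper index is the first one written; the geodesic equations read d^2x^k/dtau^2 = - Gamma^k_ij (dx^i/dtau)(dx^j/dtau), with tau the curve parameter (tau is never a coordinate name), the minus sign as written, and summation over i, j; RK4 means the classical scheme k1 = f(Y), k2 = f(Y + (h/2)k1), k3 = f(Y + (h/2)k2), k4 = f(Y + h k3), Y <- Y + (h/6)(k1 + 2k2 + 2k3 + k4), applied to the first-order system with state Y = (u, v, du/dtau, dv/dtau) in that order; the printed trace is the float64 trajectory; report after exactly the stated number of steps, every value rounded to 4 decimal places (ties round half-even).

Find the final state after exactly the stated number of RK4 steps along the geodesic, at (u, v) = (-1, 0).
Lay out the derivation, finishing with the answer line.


f(Y) = (du/dtau, dv/dtau, -Gamma^u_ij Y'^i Y'^j, -Gamma^v_ij Y'^i Y'^j) with the Gammas evaluated at the stage position; h = 0.050000; intermediate values shown to 6 dp
step 0: u = -1.0000, v = 0.0000, du/dtau = 0.1250, dv/dtau = -1.0000
step 1:
  k1: at (u, v) = (-1.000000, 0.000000), (du/dtau, dv/dtau) = (0.125000, -1.000000); Gamma_uuu = -1.099050, Gamma_uuv = 1.286296, Gamma_uvv = -0.108548, Gamma_vuu = -1.379919, Gamma_vuv = 0.148349, Gamma_vvv = 0.752601; k1 = (0.125000, -1.000000, 0.447295, -0.693952)
  k2: at (u, v) = (-0.996875, -0.025000), (du/dtau, dv/dtau) = (0.136182, -1.017349); Gamma_uuu = -1.139743, Gamma_uuv = 1.331332, Gamma_uvv = -0.057267, Gamma_vuu = -1.382390, Gamma_vuv = 0.156543, Gamma_vvv = 0.770727; k2 = (0.136182, -1.017349, 0.449307, -0.728688)
  k3: at (u, v) = (-0.996595, -0.025434), (du/dtau, dv/dtau) = (0.136233, -1.018217); Gamma_uuu = -1.140832, Gamma_uuv = 1.332453, Gamma_uvv = -0.056487, Gamma_vuu = -1.382105, Gamma_vuv = 0.156840, Gamma_vvv = 0.771020; k3 = (0.136233, -1.018217, 0.449398, -0.730205)
  k4: at (u, v) = (-0.993188, -0.050911), (du/dtau, dv/dtau) = (0.147470, -1.036510); Gamma_uuu = -1.187975, Gamma_uuv = 1.382135, Gamma_uvv = 0.001151, Gamma_vuu = -1.384808, Gamma_vuv = 0.167667, Gamma_vvv = 0.790642; k4 = (0.147470, -1.036510, 0.447129, -0.768055)
  Y <- Y + (h/6)(k1 + 2k2 + 2k3 + k4): u = -0.9932, v = -0.0509, du/dtau = 0.1474, dv/dtau = -1.0365
step 2:
  k1: at (u, v) = (-0.993189, -0.050897), (du/dtau, dv/dtau) = (0.147432, -1.036498); Gamma_uuu = -1.187950, Gamma_uuv = 1.382108, Gamma_uvv = 0.001117, Gamma_vuu = -1.384805, Gamma_vuv = 0.167661, Gamma_vvv = 0.790630; k1 = (0.147432, -1.036498, 0.447029, -0.768055)
  k2: at (u, v) = (-0.989503, -0.076809), (du/dtau, dv/dtau) = (0.158608, -1.055700); Gamma_uuu = -1.242412, Gamma_uuv = 1.436656, Gamma_uvv = 0.066133, Gamma_vuu = -1.387688, Gamma_vuv = 0.181543, Gamma_vvv = 0.812149; k2 = (0.158608, -1.055700, 0.438662, -0.809436)
  k3: at (u, v) = (-0.989224, -0.077290), (du/dtau, dv/dtau) = (0.158399, -1.056734); Gamma_uuu = -1.243843, Gamma_uuv = 1.438040, Gamma_uvv = 0.067291, Gamma_vuu = -1.387409, Gamma_vuv = 0.181967, Gamma_vvv = 0.812542; k3 = (0.158399, -1.056734, 0.437478, -0.811628)
  k4: at (u, v) = (-0.985269, -0.103734), (du/dtau, dv/dtau) = (0.169306, -1.077080); Gamma_uuu = -1.307225, Gamma_uuv = 1.498106, Gamma_uvv = 0.141682, Gamma_vuu = -1.390497, Gamma_vuv = 0.199594, Gamma_vvv = 0.836703; k4 = (0.169306, -1.077080, 0.419482, -0.858008)
  Y <- Y + (h/6)(k1 + 2k2 + 2k3 + k4): u = -0.9853, v = -0.1037, du/dtau = 0.1693, dv/dtau = -1.0771
step 3:
  k1: at (u, v) = (-0.985266, -0.103717), (du/dtau, dv/dtau) = (0.169255, -1.077067); Gamma_uuu = -1.307193, Gamma_uuv = 1.498077, Gamma_uvv = 0.141631, Gamma_vuu = -1.390486, Gamma_vuv = 0.199586, Gamma_vvv = 0.836687; k1 = (0.169255, -1.077067, 0.419342, -0.858015)
  k2: at (u, v) = (-0.981035, -0.130644), (du/dtau, dv/dtau) = (0.179739, -1.098517); Gamma_uuu = -1.380791, Gamma_uuv = 1.563833, Gamma_uvv = 0.227124, Gamma_vuu = -1.393778, Gamma_vuv = 0.221578, Gamma_vvv = 0.864243; k2 = (0.179739, -1.098517, 0.388073, -0.910389)
  k3: at (u, v) = (-0.980773, -0.131180), (du/dtau, dv/dtau) = (0.178957, -1.099826); Gamma_uuu = -1.382700, Gamma_uuv = 1.565524, Gamma_uvv = 0.228884, Gamma_vuu = -1.393542, Gamma_vuv = 0.222189, Gamma_vvv = 0.864815; k3 = (0.178957, -1.099826, 0.383678, -0.914004)
  k4: at (u, v) = (-0.976318, -0.158709), (du/dtau, dv/dtau) = (0.188439, -1.122767); Gamma_uuu = -1.468810, Gamma_uuv = 1.637511, Gamma_uvv = 0.328856, Gamma_vuu = -1.397276, Gamma_vuv = 0.249546, Gamma_vvv = 0.897152; k4 = (0.188439, -1.122767, 0.330506, -0.975743)
  Y <- Y + (h/6)(k1 + 2k2 + 2k3 + k4): u = -0.9763, v = -0.1587, du/dtau = 0.1884, dv/dtau = -1.1228
step 4:
  k1: at (u, v) = (-0.976307, -0.158688), (du/dtau, dv/dtau) = (0.188366, -1.122754); Gamma_uuu = -1.468773, Gamma_uuv = 1.637486, Gamma_uvv = 0.328775, Gamma_vuu = -1.397247, Gamma_vuv = 0.249536, Gamma_vvv = 0.897126; k1 = (0.188366, -1.122754, 0.330290, -0.975771)
  k2: at (u, v) = (-0.971598, -0.186757), (du/dtau, dv/dtau) = (0.196624, -1.147149); Gamma_uuu = -1.569292, Gamma_uuv = 1.715568, Gamma_uvv = 0.446317, Gamma_vuu = -1.401553, Gamma_vuv = 0.283130, Gamma_vvv = 0.935724; k2 = (0.196624, -1.147149, 0.247254, -1.049457)
  k3: at (u, v) = (-0.971392, -0.187367), (du/dtau, dv/dtau) = (0.194548, -1.148991); Gamma_uuu = -1.571866, Gamma_uuv = 1.717547, Gamma_uvv = 0.449080, Gamma_vuu = -1.401464, Gamma_vuv = 0.284014, Gamma_vvv = 0.936638; k3 = (0.194548, -1.148991, 0.234487, -1.056513)
  k4: at (u, v) = (-0.966580, -0.216138), (du/dtau, dv/dtau) = (0.200091, -1.175580); Gamma_uuu = -1.689951, Gamma_uuv = 1.801488, Gamma_uvv = 0.590242, Gamma_vuu = -1.407102, Gamma_vuv = 0.325198, Gamma_vvv = 0.984263; k4 = (0.200091, -1.175580, 0.099453, -1.150917)
  Y <- Y + (h/6)(k1 + 2k2 + 2k3 + k4): u = -0.9666, v = -0.2161, du/dtau = 0.2000, dv/dtau = -1.1756

Answer: u = -0.9666, v = -0.2161, du/dtau = 0.2000, dv/dtau = -1.1756


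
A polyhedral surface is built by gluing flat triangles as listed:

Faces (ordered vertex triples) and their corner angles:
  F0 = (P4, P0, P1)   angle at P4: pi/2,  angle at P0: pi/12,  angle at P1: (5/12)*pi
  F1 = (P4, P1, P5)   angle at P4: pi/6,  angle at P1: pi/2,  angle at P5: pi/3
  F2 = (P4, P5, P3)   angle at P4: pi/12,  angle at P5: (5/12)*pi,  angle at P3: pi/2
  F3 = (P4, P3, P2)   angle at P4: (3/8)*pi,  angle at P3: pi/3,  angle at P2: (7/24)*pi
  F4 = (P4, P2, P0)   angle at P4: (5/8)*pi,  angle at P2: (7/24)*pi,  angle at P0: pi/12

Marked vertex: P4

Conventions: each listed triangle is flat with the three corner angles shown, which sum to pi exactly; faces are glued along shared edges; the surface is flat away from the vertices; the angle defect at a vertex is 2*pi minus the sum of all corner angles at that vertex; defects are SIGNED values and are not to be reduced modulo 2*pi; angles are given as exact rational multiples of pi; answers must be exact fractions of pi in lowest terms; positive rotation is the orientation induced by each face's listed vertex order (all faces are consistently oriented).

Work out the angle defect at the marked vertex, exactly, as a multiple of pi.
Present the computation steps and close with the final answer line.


Sum of corner angles at P4: (7/4)*pi
defect = 2*pi - (7/4)*pi

Answer: defect(P4) = pi/4


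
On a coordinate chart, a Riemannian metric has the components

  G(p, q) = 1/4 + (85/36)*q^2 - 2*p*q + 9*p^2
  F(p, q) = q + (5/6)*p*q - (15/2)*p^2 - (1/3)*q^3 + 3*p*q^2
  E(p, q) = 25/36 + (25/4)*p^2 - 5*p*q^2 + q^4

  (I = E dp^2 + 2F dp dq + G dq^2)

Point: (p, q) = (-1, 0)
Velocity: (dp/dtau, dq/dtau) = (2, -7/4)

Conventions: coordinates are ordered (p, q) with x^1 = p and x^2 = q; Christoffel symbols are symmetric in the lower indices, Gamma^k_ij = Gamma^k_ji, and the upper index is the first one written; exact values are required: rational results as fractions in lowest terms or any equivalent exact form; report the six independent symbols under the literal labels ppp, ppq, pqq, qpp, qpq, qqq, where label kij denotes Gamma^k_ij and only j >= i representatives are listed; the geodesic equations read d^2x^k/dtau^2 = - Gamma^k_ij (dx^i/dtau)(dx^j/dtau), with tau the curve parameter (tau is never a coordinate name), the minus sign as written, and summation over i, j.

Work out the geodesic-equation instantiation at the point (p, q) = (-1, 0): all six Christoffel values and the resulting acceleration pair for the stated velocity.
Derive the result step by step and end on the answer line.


E = 125/18, F = -15/2, G = 37/4 at the point
E_p = -25/2, E_q = 0, F_p = 15, F_q = 1/6, G_p = -18, G_q = 2
EG - F^2 = 575/72;  g^inv = (72/575) * [[37/4, 15/2], [15/2, 125/18]]
first-kind symbols [ij,l] = (1/2)(d_i g_jl + d_j g_il - d_l g_ij): [pp,p] = E_p/2 = -25/4, [pp,q] = F_p - E_q/2 = 15, [pq,p] = E_q/2 = 0, [pq,q] = G_p/2 = -9, [qq,p] = F_q - G_p/2 = 55/6, [qq,q] = G_q/2 = 1
Gamma^p_ij = (G*[ij,p] - F*[ij,q])/(EG - F^2), Gamma^q_ij = (E*[ij,q] - F*[ij,p])/(EG - F^2)
Gamma_ppp = 315/46, Gamma_ppq = -972/115, Gamma_pqq = 1329/115, Gamma_qpp = 165/23, Gamma_qpq = -180/23, Gamma_qqq = 218/23
d^2p/dtau^2 = -(Gamma_ppp*(2)^2 + 2*Gamma_ppq*(2)*(-7/4) + Gamma_pqq*(-7/4)^2) = -44877/368
d^2q/dtau^2 = -(Gamma_qpp*(2)^2 + 2*Gamma_qpq*(2)*(-7/4) + Gamma_qqq*(-7/4)^2) = -20701/184

Answer: Gamma_ppp = 315/46, Gamma_ppq = -972/115, Gamma_pqq = 1329/115, Gamma_qpp = 165/23, Gamma_qpq = -180/23, Gamma_qqq = 218/23; accelerations (d^2p/dtau^2, d^2q/dtau^2) = (-44877/368, -20701/184)


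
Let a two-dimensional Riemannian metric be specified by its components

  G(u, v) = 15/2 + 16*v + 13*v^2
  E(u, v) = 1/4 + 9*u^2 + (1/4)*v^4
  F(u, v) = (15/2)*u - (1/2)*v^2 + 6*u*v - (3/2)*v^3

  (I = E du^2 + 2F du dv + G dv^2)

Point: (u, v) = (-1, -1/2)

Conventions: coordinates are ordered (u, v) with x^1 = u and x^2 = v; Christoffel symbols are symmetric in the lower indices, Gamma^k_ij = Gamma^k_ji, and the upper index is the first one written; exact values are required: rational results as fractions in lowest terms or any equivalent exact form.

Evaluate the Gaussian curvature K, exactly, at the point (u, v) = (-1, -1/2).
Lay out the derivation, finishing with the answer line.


E = 593/64, F = -71/16, G = 11/4, EG - F^2 = 741/128 at the point
E_u = -18, E_v = -1/8, F_u = 9/2, F_v = -53/8, G_u = 0, G_v = 3
E_vv = 3/4, F_uv = 6, G_uu = 0
Evaluate Brioschi's two determinant matrices M1, M2 and divide by (EG - F^2)^2.
M1 = [[-E_vv/2 + F_uv - G_uu/2, E_u/2, F_u - E_v/2], [F_v - G_u/2, E, F], [G_v/2, F, G]] = [[45/8, -9, 73/16], [-53/8, 593/64, -71/16], [3/2, -71/16, 11/4]]; det M1 = -799/1024
M2 = [[0, E_v/2, G_u/2], [E_v/2, E, F], [G_u/2, F, G]] = [[0, -1/16, 0], [-1/16, 593/64, -71/16], [0, -71/16, 11/4]]; det M2 = -11/1024
det M1 - det M2 = -197/256; K = -197/256 / (741/128)^2 = -12608/549081

Answer: K = -12608/549081


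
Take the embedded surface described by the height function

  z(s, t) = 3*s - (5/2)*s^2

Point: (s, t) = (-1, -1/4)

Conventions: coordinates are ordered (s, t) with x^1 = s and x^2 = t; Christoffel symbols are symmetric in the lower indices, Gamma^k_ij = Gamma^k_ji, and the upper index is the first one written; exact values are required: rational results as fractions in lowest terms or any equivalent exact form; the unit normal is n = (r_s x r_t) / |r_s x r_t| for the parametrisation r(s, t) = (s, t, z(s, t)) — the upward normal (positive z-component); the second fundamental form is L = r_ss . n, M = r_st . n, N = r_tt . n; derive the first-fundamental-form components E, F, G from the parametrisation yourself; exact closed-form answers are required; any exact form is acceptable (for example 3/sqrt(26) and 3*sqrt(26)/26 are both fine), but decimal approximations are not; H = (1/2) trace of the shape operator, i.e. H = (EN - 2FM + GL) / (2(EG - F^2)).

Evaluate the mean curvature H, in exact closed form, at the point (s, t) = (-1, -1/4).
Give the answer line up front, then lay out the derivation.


Answer: H = -sqrt(65)/1690

z_s = 8, z_t = 0, z_ss = -5, z_st = 0, z_tt = 0
E = 65, F = 0, G = 1; answer radicand W^2 = 65
unnormalised second-form numerators: l = -5, m = 0, n = 0; L = l/sqrt(65), and similarly M = m/sqrt(W^2), N = n/sqrt(W^2)
H = (E*n - 2*F*m + G*l) / (2*(EG - F^2)*sqrt(W^2)); E*n - 2*F*m + G*l = -5, EG - F^2 = 65, so H = (-1/26)/sqrt(65)


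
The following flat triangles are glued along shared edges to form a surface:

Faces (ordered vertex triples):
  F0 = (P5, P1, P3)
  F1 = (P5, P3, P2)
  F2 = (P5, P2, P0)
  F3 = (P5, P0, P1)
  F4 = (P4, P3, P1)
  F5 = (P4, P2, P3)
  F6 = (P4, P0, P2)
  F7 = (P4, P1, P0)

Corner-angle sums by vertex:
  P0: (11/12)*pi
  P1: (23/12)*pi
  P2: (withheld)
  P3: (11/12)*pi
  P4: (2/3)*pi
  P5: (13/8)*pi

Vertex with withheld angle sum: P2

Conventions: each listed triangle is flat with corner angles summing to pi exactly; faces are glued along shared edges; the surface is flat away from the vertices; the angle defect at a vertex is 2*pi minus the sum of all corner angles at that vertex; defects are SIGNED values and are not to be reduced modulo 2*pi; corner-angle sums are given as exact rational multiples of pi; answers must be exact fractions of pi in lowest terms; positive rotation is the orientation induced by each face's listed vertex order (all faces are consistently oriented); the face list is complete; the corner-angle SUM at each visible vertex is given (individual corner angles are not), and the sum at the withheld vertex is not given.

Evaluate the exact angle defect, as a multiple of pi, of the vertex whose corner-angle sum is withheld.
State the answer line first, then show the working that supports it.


Answer: defect(P2) = pi/24

V = 6, E = 12, F = 8; chi = V - E + F = 2
Gauss-Bonnet: total defect = 2*pi*chi = 4*pi; visible defects sum to (95/24)*pi


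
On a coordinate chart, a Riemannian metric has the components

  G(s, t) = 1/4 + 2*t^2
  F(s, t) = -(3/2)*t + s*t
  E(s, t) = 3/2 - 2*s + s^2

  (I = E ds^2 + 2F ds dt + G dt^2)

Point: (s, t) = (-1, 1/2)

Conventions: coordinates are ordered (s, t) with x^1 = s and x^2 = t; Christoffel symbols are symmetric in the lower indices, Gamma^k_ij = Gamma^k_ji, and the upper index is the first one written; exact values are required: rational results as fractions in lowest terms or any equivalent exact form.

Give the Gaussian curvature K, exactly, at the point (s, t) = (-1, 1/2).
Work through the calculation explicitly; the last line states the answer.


E = 9/2, F = -5/4, G = 3/4, EG - F^2 = 29/16 at the point
E_s = -4, E_t = 0, F_s = 1/2, F_t = -5/2, G_s = 0, G_t = 2
E_tt = 0, F_st = 1, G_ss = 0
K follows from Brioschi's formula, (det M1 - det M2)/(EG - F^2)^2.
M1 = [[-E_tt/2 + F_st - G_ss/2, E_s/2, F_s - E_t/2], [F_t - G_s/2, E, F], [G_t/2, F, G]] = [[1, -2, 1/2], [-5/2, 9/2, -5/4], [1, -5/4, 3/4]]; det M1 = -1/8
M2 = [[0, E_t/2, G_s/2], [E_t/2, E, F], [G_s/2, F, G]] = [[0, 0, 0], [0, 9/2, -5/4], [0, -5/4, 3/4]]; det M2 = 0
det M1 - det M2 = -1/8; K = -1/8 / (29/16)^2 = -32/841

Answer: K = -32/841


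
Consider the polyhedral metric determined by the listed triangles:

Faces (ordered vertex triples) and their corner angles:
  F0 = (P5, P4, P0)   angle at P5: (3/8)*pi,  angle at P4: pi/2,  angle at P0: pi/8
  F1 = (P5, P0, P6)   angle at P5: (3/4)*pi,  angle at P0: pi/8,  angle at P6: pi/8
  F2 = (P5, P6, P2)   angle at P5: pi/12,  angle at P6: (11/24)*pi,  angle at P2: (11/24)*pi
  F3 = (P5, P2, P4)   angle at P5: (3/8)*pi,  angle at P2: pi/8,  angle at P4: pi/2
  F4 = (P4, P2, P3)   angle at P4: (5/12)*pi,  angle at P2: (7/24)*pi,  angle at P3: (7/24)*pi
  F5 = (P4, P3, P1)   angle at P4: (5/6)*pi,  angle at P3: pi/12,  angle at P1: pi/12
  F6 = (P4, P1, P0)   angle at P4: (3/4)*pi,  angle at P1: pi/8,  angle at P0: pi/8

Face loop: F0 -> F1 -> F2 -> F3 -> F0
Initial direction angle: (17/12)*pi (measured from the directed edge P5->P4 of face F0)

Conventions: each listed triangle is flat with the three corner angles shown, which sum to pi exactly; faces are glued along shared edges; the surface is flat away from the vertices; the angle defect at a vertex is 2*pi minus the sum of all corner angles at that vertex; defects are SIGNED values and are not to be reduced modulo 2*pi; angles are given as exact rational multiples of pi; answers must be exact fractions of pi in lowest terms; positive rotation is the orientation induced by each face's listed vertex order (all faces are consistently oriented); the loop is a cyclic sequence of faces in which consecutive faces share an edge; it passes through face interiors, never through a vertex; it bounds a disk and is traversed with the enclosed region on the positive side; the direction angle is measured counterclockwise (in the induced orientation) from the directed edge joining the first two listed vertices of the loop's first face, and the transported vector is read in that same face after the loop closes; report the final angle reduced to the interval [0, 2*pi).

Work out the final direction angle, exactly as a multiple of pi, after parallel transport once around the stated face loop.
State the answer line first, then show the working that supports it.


Answer: final direction angle = (11/6)*pi

enclosed vertex P5: corner angles sum to (19/12)*pi, defect = 2*pi - (19/12)*pi = (5/12)*pi
the final direction is the initial angle plus the enclosed defects, taken mod 2*pi in the induced orientation
final angle = (17/12)*pi + (5/12)*pi = (11/6)*pi (mod 2*pi)


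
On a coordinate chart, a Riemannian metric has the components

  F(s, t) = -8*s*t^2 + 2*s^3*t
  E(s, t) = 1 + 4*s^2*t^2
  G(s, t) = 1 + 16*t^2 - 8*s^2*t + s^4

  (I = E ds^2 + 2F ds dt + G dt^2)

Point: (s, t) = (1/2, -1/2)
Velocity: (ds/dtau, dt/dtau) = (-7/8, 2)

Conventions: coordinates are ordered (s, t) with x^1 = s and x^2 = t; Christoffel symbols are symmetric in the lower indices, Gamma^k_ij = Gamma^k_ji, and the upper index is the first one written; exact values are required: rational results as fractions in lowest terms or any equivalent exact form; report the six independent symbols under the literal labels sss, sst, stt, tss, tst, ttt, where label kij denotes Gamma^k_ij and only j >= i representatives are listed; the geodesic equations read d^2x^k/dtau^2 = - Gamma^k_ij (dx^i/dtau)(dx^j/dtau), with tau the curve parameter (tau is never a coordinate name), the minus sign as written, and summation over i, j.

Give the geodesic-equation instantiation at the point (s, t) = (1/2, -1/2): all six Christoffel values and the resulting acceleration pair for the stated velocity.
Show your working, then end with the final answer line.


E = 5/4, F = -9/8, G = 97/16 at the point
E_s = 1, E_t = -1, F_s = -11/4, F_t = 17/4, G_s = 9/2, G_t = -18
EG - F^2 = 101/16;  g^inv = (16/101) * [[97/16, 9/8], [9/8, 5/4]]
first-kind symbols [ij,l] = (1/2)(d_i g_jl + d_j g_il - d_l g_ij): [ss,s] = E_s/2 = 1/2, [ss,t] = F_s - E_t/2 = -9/4, [st,s] = E_t/2 = -1/2, [st,t] = G_s/2 = 9/4, [tt,s] = F_t - G_s/2 = 2, [tt,t] = G_t/2 = -9
Gamma^s_ij = (G*[ij,s] - F*[ij,t])/(EG - F^2), Gamma^t_ij = (E*[ij,t] - F*[ij,s])/(EG - F^2)
Gamma_sss = 8/101, Gamma_sst = -8/101, Gamma_stt = 32/101, Gamma_tss = -36/101, Gamma_tst = 36/101, Gamma_ttt = -144/101
d^2s/dtau^2 = -(Gamma_sss*(-7/8)^2 + 2*Gamma_sst*(-7/8)*(2) + Gamma_stt*(2)^2) = -1297/808
d^2t/dtau^2 = -(Gamma_tss*(-7/8)^2 + 2*Gamma_tst*(-7/8)*(2) + Gamma_ttt*(2)^2) = 11673/1616

Answer: Gamma_sss = 8/101, Gamma_sst = -8/101, Gamma_stt = 32/101, Gamma_tss = -36/101, Gamma_tst = 36/101, Gamma_ttt = -144/101; accelerations (d^2s/dtau^2, d^2t/dtau^2) = (-1297/808, 11673/1616)


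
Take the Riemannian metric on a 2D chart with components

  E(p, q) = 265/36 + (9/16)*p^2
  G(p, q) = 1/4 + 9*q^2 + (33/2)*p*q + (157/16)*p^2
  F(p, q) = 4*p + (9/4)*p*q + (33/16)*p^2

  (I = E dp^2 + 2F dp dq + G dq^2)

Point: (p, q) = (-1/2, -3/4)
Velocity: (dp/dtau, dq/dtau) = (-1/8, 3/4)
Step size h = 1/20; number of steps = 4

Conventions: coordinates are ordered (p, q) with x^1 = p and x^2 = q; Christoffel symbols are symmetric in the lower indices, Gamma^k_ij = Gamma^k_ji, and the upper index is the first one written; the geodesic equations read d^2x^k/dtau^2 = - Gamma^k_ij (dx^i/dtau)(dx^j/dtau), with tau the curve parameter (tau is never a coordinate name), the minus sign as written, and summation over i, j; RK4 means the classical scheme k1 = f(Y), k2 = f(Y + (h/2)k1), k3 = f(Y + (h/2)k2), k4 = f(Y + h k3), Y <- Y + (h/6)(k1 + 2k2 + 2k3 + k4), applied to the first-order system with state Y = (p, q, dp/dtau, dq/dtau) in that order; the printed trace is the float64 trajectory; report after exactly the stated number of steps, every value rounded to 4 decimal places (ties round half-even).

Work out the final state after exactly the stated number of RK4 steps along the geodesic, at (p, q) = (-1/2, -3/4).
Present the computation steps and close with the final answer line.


f(Y) = (dp/dtau, dq/dtau, -Gamma^p_ij Y'^i Y'^j, -Gamma^q_ij Y'^i Y'^j) with the Gammas evaluated at the stage position; h = 0.050000; intermediate values shown to 6 dp
step 0: p = -0.5000, q = -0.7500, dp/dtau = -0.1250, dq/dtau = 0.7500
step 1:
  k1: at (p, q) = (-0.500000, -0.750000), (dp/dtau, dq/dtau) = (-0.125000, 0.750000); Gamma_ppp = -0.036103, Gamma_ppq = -0.068164, Gamma_pqq = 1.267270, Gamma_qpp = 0.016260, Gamma_qpq = -0.798202, Gamma_qqq = -0.721212; k1 = (-0.125000, 0.750000, -0.725056, 0.255765)
  k2: at (p, q) = (-0.503125, -0.731250), (dp/dtau, dq/dtau) = (-0.143126, 0.756394); Gamma_ppp = -0.036060, Gamma_ppq = -0.071447, Gamma_pqq = 1.246841, Gamma_qpp = 0.018756, Gamma_qpq = -0.809071, Gamma_qqq = -0.727466; k2 = (-0.143126, 0.756394, -0.728088, 0.240642)
  k3: at (p, q) = (-0.503578, -0.731090), (dp/dtau, dq/dtau) = (-0.143202, 0.756016); Gamma_ppp = -0.036103, Gamma_ppq = -0.071464, Gamma_pqq = 1.247068, Gamma_qpp = 0.018634, Gamma_qpq = -0.808916, Gamma_qqq = -0.727248; k3 = (-0.143202, 0.756016, -0.727508, 0.240132)
  k4: at (p, q) = (-0.507160, -0.712199), (dp/dtau, dq/dtau) = (-0.161375, 0.762007); Gamma_ppp = -0.036080, Gamma_ppq = -0.074874, Gamma_pqq = 1.226833, Gamma_qpp = 0.021114, Gamma_qpq = -0.819889, Gamma_qqq = -0.733374; k4 = (-0.161375, 0.762007, -0.729840, 0.223645)
  Y <- Y + (h/6)(k1 + 2k2 + 2k3 + k4): p = -0.5072, q = -0.7122, dp/dtau = -0.1614, dq/dtau = 0.7620
step 2:
  k1: at (p, q) = (-0.507159, -0.712193), (dp/dtau, dq/dtau) = (-0.161384, 0.762008); Gamma_ppp = -0.036079, Gamma_ppq = -0.074875, Gamma_pqq = 1.226824, Gamma_qpp = 0.021116, Gamma_qpq = -0.819894, Gamma_qqq = -0.733378; k1 = (-0.161384, 0.762008, -0.729839, 0.223636)
  k2: at (p, q) = (-0.511193, -0.693143), (dp/dtau, dq/dtau) = (-0.179630, 0.767599); Gamma_ppp = -0.036073, Gamma_ppq = -0.078423, Gamma_pqq = 1.206754, Gamma_qpp = 0.023581, Gamma_qpq = -0.830987, Gamma_qqq = -0.739378; k2 = (-0.179630, 0.767599, -0.731492, 0.205727)
  k3: at (p, q) = (-0.511649, -0.693003), (dp/dtau, dq/dtau) = (-0.179671, 0.767151); Gamma_ppp = -0.036117, Gamma_ppq = -0.078437, Gamma_pqq = 1.207010, Gamma_qpp = 0.023445, Gamma_qpq = -0.830806, Gamma_qqq = -0.739137; k3 = (-0.179671, 0.767151, -0.730807, 0.205212)
  k4: at (p, q) = (-0.516142, -0.673836), (dp/dtau, dq/dtau) = (-0.197924, 0.772269); Gamma_ppp = -0.036131, Gamma_ppq = -0.082121, Gamma_pqq = 1.187161, Gamma_qpp = 0.025874, Gamma_qpq = -0.841973, Gamma_qqq = -0.744966; k4 = (-0.197924, 0.772269, -0.731711, 0.185891)
  Y <- Y + (h/6)(k1 + 2k2 + 2k3 + k4): p = -0.5161, q = -0.6738, dp/dtau = -0.1979, dq/dtau = 0.7723
step 3:
  k1: at (p, q) = (-0.516141, -0.673828), (dp/dtau, dq/dtau) = (-0.197935, 0.772270); Gamma_ppp = -0.036130, Gamma_ppq = -0.082122, Gamma_pqq = 1.187151, Gamma_qpp = 0.025876, Gamma_qpq = -0.841979, Gamma_qqq = -0.744970; k1 = (-0.197935, 0.772270, -0.731709, 0.185878)
  k2: at (p, q) = (-0.521090, -0.654522), (dp/dtau, dq/dtau) = (-0.216228, 0.776917); Gamma_ppp = -0.036162, Gamma_ppq = -0.085953, Gamma_pqq = 1.167494, Gamma_qpp = 0.028268, Gamma_qpq = -0.853235, Gamma_qqq = -0.750629; k2 = (-0.216228, 0.776917, -0.731887, 0.165085)
  k3: at (p, q) = (-0.521547, -0.654405), (dp/dtau, dq/dtau) = (-0.216232, 0.776397); Gamma_ppp = -0.036209, Gamma_ppq = -0.085963, Gamma_pqq = 1.167781, Gamma_qpp = 0.028117, Gamma_qpq = -0.853024, Gamma_qqq = -0.750363; k3 = (-0.216232, 0.776397, -0.731099, 0.164583)
  k4: at (p, q) = (-0.526953, -0.635008), (dp/dtau, dq/dtau) = (-0.234490, 0.780499); Gamma_ppp = -0.036262, Gamma_ppq = -0.089935, Gamma_pqq = 1.148378, Gamma_qpp = 0.030448, Gamma_qpq = -0.864316, Gamma_qqq = -0.755803; k4 = (-0.234490, 0.780499, -0.730493, 0.142372)
  Y <- Y + (h/6)(k1 + 2k2 + 2k3 + k4): p = -0.5270, q = -0.6350, dp/dtau = -0.2345, dq/dtau = 0.7805
step 4:
  k1: at (p, q) = (-0.526952, -0.635000), (dp/dtau, dq/dtau) = (-0.234503, 0.780500); Gamma_ppp = -0.036262, Gamma_ppq = -0.089937, Gamma_pqq = 1.148367, Gamma_qpp = 0.030450, Gamma_qpq = -0.864323, Gamma_qqq = -0.755808; k1 = (-0.234503, 0.780500, -0.730490, 0.142355)
  k2: at (p, q) = (-0.532815, -0.615488), (dp/dtau, dq/dtau) = (-0.252766, 0.784058); Gamma_ppp = -0.036336, Gamma_ppq = -0.094062, Gamma_pqq = 1.129185, Gamma_qpp = 0.032720, Gamma_qpq = -0.875665, Gamma_qqq = -0.761030; k2 = (-0.252766, 0.784058, -0.729125, 0.118667)
  k3: at (p, q) = (-0.533272, -0.615399), (dp/dtau, dq/dtau) = (-0.252732, 0.783466); Gamma_ppp = -0.036385, Gamma_ppq = -0.094067, Gamma_pqq = 1.129507, Gamma_qpp = 0.032553, Gamma_qpq = -0.875419, Gamma_qqq = -0.760740; k3 = (-0.252732, 0.783466, -0.728241, 0.118200)
  k4: at (p, q) = (-0.539589, -0.595827), (dp/dtau, dq/dtau) = (-0.270915, 0.786410); Gamma_ppp = -0.036484, Gamma_ppq = -0.098335, Gamma_pqq = 1.110617, Gamma_qpp = 0.034733, Gamma_qpq = -0.886749, Gamma_qqq = -0.765694; k4 = (-0.270915, 0.786410, -0.726073, 0.093142)
  Y <- Y + (h/6)(k1 + 2k2 + 2k3 + k4): p = -0.5396, q = -0.5958, dp/dtau = -0.2709, dq/dtau = 0.7864

Answer: p = -0.5396, q = -0.5958, dp/dtau = -0.2709, dq/dtau = 0.7864


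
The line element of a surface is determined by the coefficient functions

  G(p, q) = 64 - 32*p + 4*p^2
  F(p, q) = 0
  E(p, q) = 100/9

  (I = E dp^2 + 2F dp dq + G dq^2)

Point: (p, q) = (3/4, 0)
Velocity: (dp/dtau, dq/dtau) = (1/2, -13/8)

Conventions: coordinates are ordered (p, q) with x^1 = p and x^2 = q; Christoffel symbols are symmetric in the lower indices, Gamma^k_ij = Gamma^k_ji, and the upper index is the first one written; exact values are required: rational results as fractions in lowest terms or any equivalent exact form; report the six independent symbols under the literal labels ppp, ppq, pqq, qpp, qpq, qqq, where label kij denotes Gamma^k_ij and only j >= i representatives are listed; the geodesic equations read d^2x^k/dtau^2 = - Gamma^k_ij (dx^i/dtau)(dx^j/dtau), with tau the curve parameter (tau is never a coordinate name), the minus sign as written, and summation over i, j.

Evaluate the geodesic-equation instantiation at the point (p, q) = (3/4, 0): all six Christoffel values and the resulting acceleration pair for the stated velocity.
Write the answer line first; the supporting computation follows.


Answer: Gamma_ppp = 0, Gamma_ppq = 0, Gamma_pqq = 117/100, Gamma_qpp = 0, Gamma_qpq = -4/13, Gamma_qqq = 0; accelerations (d^2p/dtau^2, d^2q/dtau^2) = (-19773/6400, -1/2)

E = 100/9, F = 0, G = 169/4 at the point
E_p = 0, E_q = 0, F_p = 0, F_q = 0, G_p = -26, G_q = 0
EG - F^2 = 4225/9;  g^inv = (9/4225) * [[169/4, 0], [0, 100/9]]
first-kind symbols [ij,l] = (1/2)(d_i g_jl + d_j g_il - d_l g_ij): [pp,p] = E_p/2 = 0, [pp,q] = F_p - E_q/2 = 0, [pq,p] = E_q/2 = 0, [pq,q] = G_p/2 = -13, [qq,p] = F_q - G_p/2 = 13, [qq,q] = G_q/2 = 0
Gamma^p_ij = (G*[ij,p] - F*[ij,q])/(EG - F^2), Gamma^q_ij = (E*[ij,q] - F*[ij,p])/(EG - F^2)
Gamma_ppp = 0, Gamma_ppq = 0, Gamma_pqq = 117/100, Gamma_qpp = 0, Gamma_qpq = -4/13, Gamma_qqq = 0
d^2p/dtau^2 = -(Gamma_ppp*(1/2)^2 + 2*Gamma_ppq*(1/2)*(-13/8) + Gamma_pqq*(-13/8)^2) = -19773/6400
d^2q/dtau^2 = -(Gamma_qpp*(1/2)^2 + 2*Gamma_qpq*(1/2)*(-13/8) + Gamma_qqq*(-13/8)^2) = -1/2


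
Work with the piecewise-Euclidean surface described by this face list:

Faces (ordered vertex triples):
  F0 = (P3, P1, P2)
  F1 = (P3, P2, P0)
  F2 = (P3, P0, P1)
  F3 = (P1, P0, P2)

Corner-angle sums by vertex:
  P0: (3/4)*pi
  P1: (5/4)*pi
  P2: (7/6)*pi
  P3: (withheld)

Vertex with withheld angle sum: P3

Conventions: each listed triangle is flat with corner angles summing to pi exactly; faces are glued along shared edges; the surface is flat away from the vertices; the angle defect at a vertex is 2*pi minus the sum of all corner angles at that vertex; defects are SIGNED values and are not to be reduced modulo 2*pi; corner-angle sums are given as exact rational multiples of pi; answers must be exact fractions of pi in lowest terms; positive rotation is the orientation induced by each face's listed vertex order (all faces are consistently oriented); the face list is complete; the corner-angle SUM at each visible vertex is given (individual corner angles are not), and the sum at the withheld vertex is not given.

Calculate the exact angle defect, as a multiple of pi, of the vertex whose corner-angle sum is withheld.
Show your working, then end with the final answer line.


V = 4, E = 6, F = 4; chi = V - E + F = 2
Gauss-Bonnet: total defect = 2*pi*chi = 4*pi; visible defects sum to (17/6)*pi

Answer: defect(P3) = (7/6)*pi
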